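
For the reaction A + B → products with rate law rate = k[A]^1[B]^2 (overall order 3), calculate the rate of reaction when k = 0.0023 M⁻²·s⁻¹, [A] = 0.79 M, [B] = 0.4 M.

0.0002907 M/s

Step 1: The rate law is rate = k[A]^1[B]^2, overall order = 1+2 = 3
Step 2: Substitute values: rate = 0.0023 × (0.79)^1 × (0.4)^2
Step 3: rate = 0.0023 × 0.79 × 0.16 = 0.00029072 M/s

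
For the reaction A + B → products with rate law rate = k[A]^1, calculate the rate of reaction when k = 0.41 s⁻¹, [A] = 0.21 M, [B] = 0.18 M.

0.0861 M/s

Step 1: The rate law is rate = k[A]^1
Step 2: Note that the rate does not depend on [B] (zero order in B).
Step 3: rate = 0.41 × (0.21)^1 = 0.0861 M/s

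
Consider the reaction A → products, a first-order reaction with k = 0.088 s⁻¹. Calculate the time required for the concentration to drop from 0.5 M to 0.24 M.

8.341 s

Step 1: For first-order: t = ln([A]₀/[A])/k
Step 2: t = ln(0.5/0.24)/0.088
Step 3: t = ln(2.083)/0.088
Step 4: t = 0.734/0.088 = 8.341 s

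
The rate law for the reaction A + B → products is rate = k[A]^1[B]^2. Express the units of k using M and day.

M⁻²·day⁻¹

Step 1: Overall order = 1 + 2 = 3.
Step 2: rate has units M·day⁻¹; [A]^1[B]^2 has units M^3.
Step 3: k = rate/([A]^1[B]^2), so units of k = M^(1-3)·day⁻¹ = M⁻²·day⁻¹.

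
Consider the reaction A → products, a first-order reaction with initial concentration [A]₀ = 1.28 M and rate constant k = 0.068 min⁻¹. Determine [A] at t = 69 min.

0.01174 M

Step 1: For a first-order reaction: [A] = [A]₀ × e^(-kt)
Step 2: [A] = 1.28 × e^(-0.068 × 69)
Step 3: [A] = 1.28 × e^(-4.692)
Step 4: [A] = 1.28 × 0.00916833 = 0.01174 M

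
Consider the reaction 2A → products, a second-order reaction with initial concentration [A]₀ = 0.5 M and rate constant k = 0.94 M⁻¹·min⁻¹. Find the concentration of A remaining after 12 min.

0.0753 M

Step 1: For a second-order reaction: 1/[A] = 1/[A]₀ + kt
Step 2: 1/[A] = 1/0.5 + 0.94 × 12
Step 3: 1/[A] = 2 + 11.28 = 13.28
Step 4: [A] = 1/13.28 = 0.0753 M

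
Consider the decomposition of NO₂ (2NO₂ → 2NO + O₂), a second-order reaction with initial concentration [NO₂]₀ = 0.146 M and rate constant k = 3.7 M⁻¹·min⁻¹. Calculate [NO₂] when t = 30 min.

0.008485 M

Step 1: For a second-order reaction: 1/[NO₂] = 1/[NO₂]₀ + kt
Step 2: 1/[NO₂] = 1/0.146 + 3.7 × 30
Step 3: 1/[NO₂] = 6.849 + 111 = 117.8
Step 4: [NO₂] = 1/117.8 = 0.008485 M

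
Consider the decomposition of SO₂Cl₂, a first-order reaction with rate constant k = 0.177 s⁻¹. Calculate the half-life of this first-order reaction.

3.916 s

Step 1: For a first-order reaction, t₁/₂ = ln(2)/k
Step 2: t₁/₂ = ln(2)/0.177
Step 3: t₁/₂ = 0.6931/0.177 = 3.916 s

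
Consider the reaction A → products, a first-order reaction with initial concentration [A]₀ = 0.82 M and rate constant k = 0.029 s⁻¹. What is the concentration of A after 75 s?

0.09316 M

Step 1: For a first-order reaction: [A] = [A]₀ × e^(-kt)
Step 2: [A] = 0.82 × e^(-0.029 × 75)
Step 3: [A] = 0.82 × e^(-2.175)
Step 4: [A] = 0.82 × 0.113608 = 0.09316 M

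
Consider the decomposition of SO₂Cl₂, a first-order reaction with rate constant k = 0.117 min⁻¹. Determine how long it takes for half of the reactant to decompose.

5.924 min

Step 1: For a first-order reaction, t₁/₂ = ln(2)/k
Step 2: t₁/₂ = ln(2)/0.117
Step 3: t₁/₂ = 0.6931/0.117 = 5.924 min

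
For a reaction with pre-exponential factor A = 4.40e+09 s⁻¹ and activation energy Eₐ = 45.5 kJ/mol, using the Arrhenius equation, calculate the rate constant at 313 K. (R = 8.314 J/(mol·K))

1.12e+02 s⁻¹

Step 1: Use the Arrhenius equation: k = A × exp(-Eₐ/RT)
Step 2: Convert Eₐ to J/mol: 45.5 kJ/mol = 45500 J/mol
Step 3: Calculate the exponent: -Eₐ/(RT) = -45500/(8.314 × 313) = -17.48465
Step 4: k = 4.40e+09 × exp(-17.48465)
Step 5: k = 4.40e+09 × 2.54984e-08 = 1.1219e+02 s⁻¹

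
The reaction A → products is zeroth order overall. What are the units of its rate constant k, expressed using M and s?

M·s⁻¹

Step 1: For overall order n, rate = k × (concentration)^n.
Step 2: Rate has units M·s⁻¹; concentration term has units M^0.
Step 3: k = rate / (concentration)^n, so units of k = M^(1-0)·s⁻¹ = M·s⁻¹.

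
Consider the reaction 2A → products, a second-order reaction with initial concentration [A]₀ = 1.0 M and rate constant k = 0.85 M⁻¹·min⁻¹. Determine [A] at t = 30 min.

0.03774 M

Step 1: For a second-order reaction: 1/[A] = 1/[A]₀ + kt
Step 2: 1/[A] = 1/1.0 + 0.85 × 30
Step 3: 1/[A] = 1 + 25.5 = 26.5
Step 4: [A] = 1/26.5 = 0.03774 M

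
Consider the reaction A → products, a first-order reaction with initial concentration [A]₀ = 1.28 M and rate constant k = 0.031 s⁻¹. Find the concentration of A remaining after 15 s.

0.804 M

Step 1: For a first-order reaction: [A] = [A]₀ × e^(-kt)
Step 2: [A] = 1.28 × e^(-0.031 × 15)
Step 3: [A] = 1.28 × e^(-0.465)
Step 4: [A] = 1.28 × 0.628135 = 0.804 M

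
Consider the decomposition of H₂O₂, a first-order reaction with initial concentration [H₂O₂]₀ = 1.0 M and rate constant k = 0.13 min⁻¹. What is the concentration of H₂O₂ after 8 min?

0.3535 M

Step 1: For a first-order reaction: [H₂O₂] = [H₂O₂]₀ × e^(-kt)
Step 2: [H₂O₂] = 1.0 × e^(-0.13 × 8)
Step 3: [H₂O₂] = 1.0 × e^(-1.04)
Step 4: [H₂O₂] = 1.0 × 0.353455 = 0.3535 M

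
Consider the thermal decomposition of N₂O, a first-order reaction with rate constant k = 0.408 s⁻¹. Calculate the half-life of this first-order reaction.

1.699 s

Step 1: For a first-order reaction, t₁/₂ = ln(2)/k
Step 2: t₁/₂ = ln(2)/0.408
Step 3: t₁/₂ = 0.6931/0.408 = 1.699 s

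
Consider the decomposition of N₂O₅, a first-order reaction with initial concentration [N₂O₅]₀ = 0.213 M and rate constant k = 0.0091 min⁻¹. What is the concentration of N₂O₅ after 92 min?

0.09221 M

Step 1: For a first-order reaction: [N₂O₅] = [N₂O₅]₀ × e^(-kt)
Step 2: [N₂O₅] = 0.213 × e^(-0.0091 × 92)
Step 3: [N₂O₅] = 0.213 × e^(-0.8372)
Step 4: [N₂O₅] = 0.213 × 0.432921 = 0.09221 M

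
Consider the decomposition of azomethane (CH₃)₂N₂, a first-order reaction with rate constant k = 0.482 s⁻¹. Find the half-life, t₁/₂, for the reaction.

1.438 s

Step 1: For a first-order reaction, t₁/₂ = ln(2)/k
Step 2: t₁/₂ = ln(2)/0.482
Step 3: t₁/₂ = 0.6931/0.482 = 1.438 s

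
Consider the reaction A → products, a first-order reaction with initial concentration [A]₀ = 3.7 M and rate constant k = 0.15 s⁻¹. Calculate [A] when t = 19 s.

0.214 M

Step 1: For a first-order reaction: [A] = [A]₀ × e^(-kt)
Step 2: [A] = 3.7 × e^(-0.15 × 19)
Step 3: [A] = 3.7 × e^(-2.85)
Step 4: [A] = 3.7 × 0.0578443 = 0.214 M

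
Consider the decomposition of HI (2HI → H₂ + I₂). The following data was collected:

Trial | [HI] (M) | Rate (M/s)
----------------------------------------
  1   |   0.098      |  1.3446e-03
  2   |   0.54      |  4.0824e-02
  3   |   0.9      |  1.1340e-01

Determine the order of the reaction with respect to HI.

second order (2)

Step 1: Compare trials to find order n where rate₂/rate₁ = ([HI]₂/[HI]₁)^n
Step 2: rate₂/rate₁ = 4.0824e-02/1.3446e-03 = 30.36
Step 3: [HI]₂/[HI]₁ = 0.54/0.098 = 5.51
Step 4: n = ln(30.36)/ln(5.51) = 2.00 ≈ 2
Step 5: The reaction is second order in HI.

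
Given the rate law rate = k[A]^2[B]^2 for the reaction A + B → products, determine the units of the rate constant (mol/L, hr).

(mol/L)⁻³·hr⁻¹

Step 1: Overall order = 2 + 2 = 4.
Step 2: rate has units mol/L·hr⁻¹; [A]^2[B]^2 has units (mol/L)^4.
Step 3: k = rate/([A]^2[B]^2), so units of k = (mol/L)^(1-4)·hr⁻¹ = (mol/L)⁻³·hr⁻¹.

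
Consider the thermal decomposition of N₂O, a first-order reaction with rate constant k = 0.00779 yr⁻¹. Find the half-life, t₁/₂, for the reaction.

88.98 yr

Step 1: For a first-order reaction, t₁/₂ = ln(2)/k
Step 2: t₁/₂ = ln(2)/0.00779
Step 3: t₁/₂ = 0.6931/0.00779 = 88.98 yr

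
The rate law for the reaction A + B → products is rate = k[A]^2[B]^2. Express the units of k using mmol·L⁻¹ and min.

(mmol·L⁻¹)⁻³·min⁻¹

Step 1: Overall order = 2 + 2 = 4.
Step 2: rate has units mmol·L⁻¹·min⁻¹; [A]^2[B]^2 has units (mmol·L⁻¹)^4.
Step 3: k = rate/([A]^2[B]^2), so units of k = (mmol·L⁻¹)^(1-4)·min⁻¹ = (mmol·L⁻¹)⁻³·min⁻¹.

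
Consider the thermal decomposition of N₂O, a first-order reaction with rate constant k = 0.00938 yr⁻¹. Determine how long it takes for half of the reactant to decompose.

73.9 yr

Step 1: For a first-order reaction, t₁/₂ = ln(2)/k
Step 2: t₁/₂ = ln(2)/0.00938
Step 3: t₁/₂ = 0.6931/0.00938 = 73.9 yr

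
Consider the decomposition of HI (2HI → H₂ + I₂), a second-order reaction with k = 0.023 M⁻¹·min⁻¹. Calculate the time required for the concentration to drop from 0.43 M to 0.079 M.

449.2 min

Step 1: For second-order: t = (1/[HI] - 1/[HI]₀)/k
Step 2: t = (1/0.079 - 1/0.43)/0.023
Step 3: t = (12.66 - 2.326)/0.023
Step 4: t = 10.33/0.023 = 449.2 min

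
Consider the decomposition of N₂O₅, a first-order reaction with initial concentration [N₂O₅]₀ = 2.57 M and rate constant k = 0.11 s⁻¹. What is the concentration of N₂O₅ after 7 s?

1.19 M

Step 1: For a first-order reaction: [N₂O₅] = [N₂O₅]₀ × e^(-kt)
Step 2: [N₂O₅] = 2.57 × e^(-0.11 × 7)
Step 3: [N₂O₅] = 2.57 × e^(-0.77)
Step 4: [N₂O₅] = 2.57 × 0.463013 = 1.19 M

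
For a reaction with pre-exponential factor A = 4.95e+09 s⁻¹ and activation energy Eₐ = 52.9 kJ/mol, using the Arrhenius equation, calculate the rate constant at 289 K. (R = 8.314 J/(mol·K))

1.36e+00 s⁻¹

Step 1: Use the Arrhenius equation: k = A × exp(-Eₐ/RT)
Step 2: Convert Eₐ to J/mol: 52.9 kJ/mol = 52900 J/mol
Step 3: Calculate the exponent: -Eₐ/(RT) = -52900/(8.314 × 289) = -22.01648
Step 4: k = 4.95e+09 × exp(-22.01648)
Step 5: k = 4.95e+09 × 2.74387e-10 = 1.3582e+00 s⁻¹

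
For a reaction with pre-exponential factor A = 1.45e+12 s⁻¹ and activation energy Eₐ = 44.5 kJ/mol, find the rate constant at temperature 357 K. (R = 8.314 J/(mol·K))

4.47e+05 s⁻¹

Step 1: Use the Arrhenius equation: k = A × exp(-Eₐ/RT)
Step 2: Convert Eₐ to J/mol: 44.5 kJ/mol = 44500 J/mol
Step 3: Calculate the exponent: -Eₐ/(RT) = -44500/(8.314 × 357) = -14.99277
Step 4: k = 1.45e+12 × exp(-14.99277)
Step 5: k = 1.45e+12 × 3.08122e-07 = 4.4678e+05 s⁻¹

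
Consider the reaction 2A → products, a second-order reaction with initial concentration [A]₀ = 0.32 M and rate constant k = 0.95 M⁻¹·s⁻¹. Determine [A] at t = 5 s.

0.127 M

Step 1: For a second-order reaction: 1/[A] = 1/[A]₀ + kt
Step 2: 1/[A] = 1/0.32 + 0.95 × 5
Step 3: 1/[A] = 3.125 + 4.75 = 7.875
Step 4: [A] = 1/7.875 = 0.127 M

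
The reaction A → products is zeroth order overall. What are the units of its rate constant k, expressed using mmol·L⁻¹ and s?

mmol·L⁻¹·s⁻¹

Step 1: For overall order n, rate = k × (concentration)^n.
Step 2: Rate has units mmol·L⁻¹·s⁻¹; concentration term has units (mmol·L⁻¹)^0.
Step 3: k = rate / (concentration)^n, so units of k = (mmol·L⁻¹)^(1-0)·s⁻¹ = mmol·L⁻¹·s⁻¹.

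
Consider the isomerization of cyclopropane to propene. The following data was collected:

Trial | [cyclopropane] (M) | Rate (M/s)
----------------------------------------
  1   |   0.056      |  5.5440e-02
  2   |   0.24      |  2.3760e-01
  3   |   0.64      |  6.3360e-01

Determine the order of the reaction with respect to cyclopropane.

first order (1)

Step 1: Compare trials to find order n where rate₂/rate₁ = ([cyclopropane]₂/[cyclopropane]₁)^n
Step 2: rate₂/rate₁ = 2.3760e-01/5.5440e-02 = 4.286
Step 3: [cyclopropane]₂/[cyclopropane]₁ = 0.24/0.056 = 4.286
Step 4: n = ln(4.286)/ln(4.286) = 1.00 ≈ 1
Step 5: The reaction is first order in cyclopropane.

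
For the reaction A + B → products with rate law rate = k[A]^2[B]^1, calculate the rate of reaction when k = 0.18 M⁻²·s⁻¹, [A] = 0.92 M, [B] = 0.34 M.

0.0518 M/s

Step 1: The rate law is rate = k[A]^2[B]^1
Step 2: Substitute: rate = 0.18 × (0.92)^2 × (0.34)^1
Step 3: rate = 0.18 × 0.8464 × 0.34 = 0.0517997 M/s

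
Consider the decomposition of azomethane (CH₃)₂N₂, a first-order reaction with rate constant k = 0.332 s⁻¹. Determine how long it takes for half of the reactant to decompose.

2.088 s

Step 1: For a first-order reaction, t₁/₂ = ln(2)/k
Step 2: t₁/₂ = ln(2)/0.332
Step 3: t₁/₂ = 0.6931/0.332 = 2.088 s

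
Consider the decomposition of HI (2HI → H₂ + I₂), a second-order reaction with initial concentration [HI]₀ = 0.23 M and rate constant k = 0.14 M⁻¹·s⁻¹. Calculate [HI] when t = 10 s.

0.174 M

Step 1: For a second-order reaction: 1/[HI] = 1/[HI]₀ + kt
Step 2: 1/[HI] = 1/0.23 + 0.14 × 10
Step 3: 1/[HI] = 4.348 + 1.4 = 5.748
Step 4: [HI] = 1/5.748 = 0.174 M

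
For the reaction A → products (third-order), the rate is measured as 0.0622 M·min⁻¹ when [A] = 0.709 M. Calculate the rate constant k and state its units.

0.1745 M⁻²·min⁻¹

Step 1: rate = k[A]^3, so k = rate / [A]^3.
Step 2: k = 0.0622 / (0.709)^3 = 0.0622 / 0.3564.
Step 3: k = 0.1745 M⁻²·min⁻¹.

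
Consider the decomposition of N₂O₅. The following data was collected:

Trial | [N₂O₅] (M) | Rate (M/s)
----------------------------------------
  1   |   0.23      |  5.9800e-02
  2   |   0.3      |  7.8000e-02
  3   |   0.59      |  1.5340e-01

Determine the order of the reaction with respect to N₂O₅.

first order (1)

Step 1: Compare trials to find order n where rate₂/rate₁ = ([N₂O₅]₂/[N₂O₅]₁)^n
Step 2: rate₂/rate₁ = 7.8000e-02/5.9800e-02 = 1.304
Step 3: [N₂O₅]₂/[N₂O₅]₁ = 0.3/0.23 = 1.304
Step 4: n = ln(1.304)/ln(1.304) = 1.00 ≈ 1
Step 5: The reaction is first order in N₂O₅.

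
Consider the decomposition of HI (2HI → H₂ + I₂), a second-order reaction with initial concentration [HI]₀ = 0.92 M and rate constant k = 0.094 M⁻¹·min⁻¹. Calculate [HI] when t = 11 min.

0.4715 M

Step 1: For a second-order reaction: 1/[HI] = 1/[HI]₀ + kt
Step 2: 1/[HI] = 1/0.92 + 0.094 × 11
Step 3: 1/[HI] = 1.087 + 1.034 = 2.121
Step 4: [HI] = 1/2.121 = 0.4715 M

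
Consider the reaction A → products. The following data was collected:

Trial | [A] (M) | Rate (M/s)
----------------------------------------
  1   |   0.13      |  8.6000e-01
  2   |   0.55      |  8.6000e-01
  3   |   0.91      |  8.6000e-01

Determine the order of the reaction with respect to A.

zeroth order (0)

Step 1: Compare trials - when concentration changes, rate stays constant.
Step 2: rate₂/rate₁ = 8.6000e-01/8.6000e-01 = 1
Step 3: [A]₂/[A]₁ = 0.55/0.13 = 4.231
Step 4: Since rate ratio ≈ (conc ratio)^0, the reaction is zeroth order.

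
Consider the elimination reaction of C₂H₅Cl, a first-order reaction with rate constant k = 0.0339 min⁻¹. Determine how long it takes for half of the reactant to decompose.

20.45 min

Step 1: For a first-order reaction, t₁/₂ = ln(2)/k
Step 2: t₁/₂ = ln(2)/0.0339
Step 3: t₁/₂ = 0.6931/0.0339 = 20.45 min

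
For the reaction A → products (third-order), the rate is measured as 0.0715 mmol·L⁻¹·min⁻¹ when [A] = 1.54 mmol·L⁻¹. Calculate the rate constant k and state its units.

0.01958 (mmol·L⁻¹)⁻²·min⁻¹

Step 1: rate = k[A]^3, so k = rate / [A]^3.
Step 2: k = 0.0715 / (1.54)^3 = 0.0715 / 3.652.
Step 3: k = 0.01958 (mmol·L⁻¹)⁻²·min⁻¹.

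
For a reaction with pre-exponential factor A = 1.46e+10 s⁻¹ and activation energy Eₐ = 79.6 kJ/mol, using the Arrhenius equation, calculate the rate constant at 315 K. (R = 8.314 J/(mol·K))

9.21e-04 s⁻¹

Step 1: Use the Arrhenius equation: k = A × exp(-Eₐ/RT)
Step 2: Convert Eₐ to J/mol: 79.6 kJ/mol = 79600 J/mol
Step 3: Calculate the exponent: -Eₐ/(RT) = -79600/(8.314 × 315) = -30.39432
Step 4: k = 1.46e+10 × exp(-30.39432)
Step 5: k = 1.46e+10 × 6.30833e-14 = 9.2102e-04 s⁻¹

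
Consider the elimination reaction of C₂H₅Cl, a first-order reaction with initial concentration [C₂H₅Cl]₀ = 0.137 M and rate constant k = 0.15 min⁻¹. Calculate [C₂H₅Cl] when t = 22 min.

0.005053 M

Step 1: For a first-order reaction: [C₂H₅Cl] = [C₂H₅Cl]₀ × e^(-kt)
Step 2: [C₂H₅Cl] = 0.137 × e^(-0.15 × 22)
Step 3: [C₂H₅Cl] = 0.137 × e^(-3.3)
Step 4: [C₂H₅Cl] = 0.137 × 0.0368832 = 0.005053 M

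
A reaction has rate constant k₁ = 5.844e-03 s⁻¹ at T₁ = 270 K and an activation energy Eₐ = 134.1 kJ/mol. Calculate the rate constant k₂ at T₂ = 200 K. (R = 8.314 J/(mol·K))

4.856e-12 s⁻¹

Step 1: Use the two-temperature Arrhenius form: ln(k₂/k₁) = -Eₐ/R × (1/T₂ - 1/T₁)
Step 2: Convert Eₐ to J/mol: 134.1 kJ/mol = 134100 J/mol
Step 3: 1/T₂ - 1/T₁ = 1/200 - 1/270 = 1.296296e-03 K⁻¹
Step 4: ln(k₂/k₁) = -134100/8.314 × 1.296296e-03 = -20.90850
Step 5: k₂ = k₁ × exp(-20.90850) = 5.844e-03 × 8.30910e-10 = 4.856e-12 s⁻¹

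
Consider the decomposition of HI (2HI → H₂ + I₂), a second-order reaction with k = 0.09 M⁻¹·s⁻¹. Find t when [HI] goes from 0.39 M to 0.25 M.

15.95 s

Step 1: For second-order: t = (1/[HI] - 1/[HI]₀)/k
Step 2: t = (1/0.25 - 1/0.39)/0.09
Step 3: t = (4 - 2.564)/0.09
Step 4: t = 1.436/0.09 = 15.95 s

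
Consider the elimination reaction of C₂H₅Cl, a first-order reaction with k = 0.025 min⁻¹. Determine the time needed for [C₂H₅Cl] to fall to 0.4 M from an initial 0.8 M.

27.73 min

Step 1: For first-order: t = ln([C₂H₅Cl]₀/[C₂H₅Cl])/k
Step 2: t = ln(0.8/0.4)/0.025
Step 3: t = ln(2)/0.025
Step 4: t = 0.6931/0.025 = 27.73 min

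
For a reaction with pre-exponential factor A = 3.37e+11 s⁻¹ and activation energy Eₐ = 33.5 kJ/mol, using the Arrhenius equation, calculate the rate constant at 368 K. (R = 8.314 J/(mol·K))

5.92e+06 s⁻¹

Step 1: Use the Arrhenius equation: k = A × exp(-Eₐ/RT)
Step 2: Convert Eₐ to J/mol: 33.5 kJ/mol = 33500 J/mol
Step 3: Calculate the exponent: -Eₐ/(RT) = -33500/(8.314 × 368) = -10.94932
Step 4: k = 3.37e+11 × exp(-10.94932)
Step 5: k = 3.37e+11 × 1.75700e-05 = 5.9211e+06 s⁻¹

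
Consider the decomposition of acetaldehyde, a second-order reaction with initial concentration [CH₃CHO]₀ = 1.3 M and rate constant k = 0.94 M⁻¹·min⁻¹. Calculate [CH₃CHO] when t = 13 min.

0.07699 M

Step 1: For a second-order reaction: 1/[CH₃CHO] = 1/[CH₃CHO]₀ + kt
Step 2: 1/[CH₃CHO] = 1/1.3 + 0.94 × 13
Step 3: 1/[CH₃CHO] = 0.7692 + 12.22 = 12.99
Step 4: [CH₃CHO] = 1/12.99 = 0.07699 M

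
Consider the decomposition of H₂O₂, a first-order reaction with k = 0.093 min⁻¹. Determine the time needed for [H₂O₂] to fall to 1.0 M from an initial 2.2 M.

8.478 min

Step 1: For first-order: t = ln([H₂O₂]₀/[H₂O₂])/k
Step 2: t = ln(2.2/1.0)/0.093
Step 3: t = ln(2.2)/0.093
Step 4: t = 0.7885/0.093 = 8.478 min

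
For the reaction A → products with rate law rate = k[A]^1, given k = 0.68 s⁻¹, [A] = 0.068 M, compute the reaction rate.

0.04624 M/s

Step 1: Identify the rate law: rate = k[A]^1
Step 2: Substitute values: rate = 0.68 × (0.068)^1
Step 3: Calculate: rate = 0.68 × 0.068 = 0.04624 M/s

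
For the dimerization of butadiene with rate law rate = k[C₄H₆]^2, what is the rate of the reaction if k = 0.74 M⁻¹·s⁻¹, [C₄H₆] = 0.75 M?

0.4163 M/s

Step 1: Identify the rate law: rate = k[C₄H₆]^2
Step 2: Substitute values: rate = 0.74 × (0.75)^2
Step 3: Calculate: rate = 0.74 × 0.5625 = 0.41625 M/s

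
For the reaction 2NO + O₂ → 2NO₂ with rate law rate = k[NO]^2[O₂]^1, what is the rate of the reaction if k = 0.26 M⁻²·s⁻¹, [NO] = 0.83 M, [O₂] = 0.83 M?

0.1487 M/s

Step 1: The rate law is rate = k[NO]^2[O₂]^1
Step 2: Substitute: rate = 0.26 × (0.83)^2 × (0.83)^1
Step 3: rate = 0.26 × 0.6889 × 0.83 = 0.148665 M/s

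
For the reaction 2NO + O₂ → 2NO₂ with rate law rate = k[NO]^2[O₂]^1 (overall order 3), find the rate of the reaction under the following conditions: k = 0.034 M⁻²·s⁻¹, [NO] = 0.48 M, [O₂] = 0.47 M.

0.003682 M/s

Step 1: The rate law is rate = k[NO]^2[O₂]^1, overall order = 2+1 = 3
Step 2: Substitute values: rate = 0.034 × (0.48)^2 × (0.47)^1
Step 3: rate = 0.034 × 0.2304 × 0.47 = 0.00368179 M/s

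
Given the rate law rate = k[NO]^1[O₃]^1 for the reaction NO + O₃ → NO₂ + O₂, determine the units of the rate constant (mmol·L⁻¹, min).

(mmol·L⁻¹)⁻¹·min⁻¹

Step 1: Overall order = 1 + 1 = 2.
Step 2: rate has units mmol·L⁻¹·min⁻¹; [NO]^1[O₃]^1 has units (mmol·L⁻¹)^2.
Step 3: k = rate/([NO]^1[O₃]^1), so units of k = (mmol·L⁻¹)^(1-2)·min⁻¹ = (mmol·L⁻¹)⁻¹·min⁻¹.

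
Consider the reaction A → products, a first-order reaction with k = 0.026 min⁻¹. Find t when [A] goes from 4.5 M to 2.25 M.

26.66 min

Step 1: For first-order: t = ln([A]₀/[A])/k
Step 2: t = ln(4.5/2.25)/0.026
Step 3: t = ln(2)/0.026
Step 4: t = 0.6931/0.026 = 26.66 min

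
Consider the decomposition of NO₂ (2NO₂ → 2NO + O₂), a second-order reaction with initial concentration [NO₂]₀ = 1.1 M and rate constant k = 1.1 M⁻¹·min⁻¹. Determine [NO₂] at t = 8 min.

0.103 M

Step 1: For a second-order reaction: 1/[NO₂] = 1/[NO₂]₀ + kt
Step 2: 1/[NO₂] = 1/1.1 + 1.1 × 8
Step 3: 1/[NO₂] = 0.9091 + 8.8 = 9.709
Step 4: [NO₂] = 1/9.709 = 0.103 M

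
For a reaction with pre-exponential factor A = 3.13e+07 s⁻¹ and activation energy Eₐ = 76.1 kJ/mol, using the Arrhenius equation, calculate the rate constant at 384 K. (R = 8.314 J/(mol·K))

1.39e-03 s⁻¹

Step 1: Use the Arrhenius equation: k = A × exp(-Eₐ/RT)
Step 2: Convert Eₐ to J/mol: 76.1 kJ/mol = 76100 J/mol
Step 3: Calculate the exponent: -Eₐ/(RT) = -76100/(8.314 × 384) = -23.83655
Step 4: k = 3.13e+07 × exp(-23.83655)
Step 5: k = 3.13e+07 × 4.44547e-11 = 1.3914e-03 s⁻¹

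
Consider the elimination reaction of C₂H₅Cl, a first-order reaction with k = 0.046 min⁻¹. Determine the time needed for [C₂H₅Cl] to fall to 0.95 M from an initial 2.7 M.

22.71 min

Step 1: For first-order: t = ln([C₂H₅Cl]₀/[C₂H₅Cl])/k
Step 2: t = ln(2.7/0.95)/0.046
Step 3: t = ln(2.842)/0.046
Step 4: t = 1.045/0.046 = 22.71 min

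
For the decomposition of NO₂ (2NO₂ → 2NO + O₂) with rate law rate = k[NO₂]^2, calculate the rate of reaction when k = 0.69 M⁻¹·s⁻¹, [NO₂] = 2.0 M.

2.76 M/s

Step 1: Identify the rate law: rate = k[NO₂]^2
Step 2: Substitute values: rate = 0.69 × (2.0)^2
Step 3: Calculate: rate = 0.69 × 4 = 2.76 M/s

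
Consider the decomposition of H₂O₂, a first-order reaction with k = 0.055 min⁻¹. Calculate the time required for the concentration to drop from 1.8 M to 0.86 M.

13.43 min

Step 1: For first-order: t = ln([H₂O₂]₀/[H₂O₂])/k
Step 2: t = ln(1.8/0.86)/0.055
Step 3: t = ln(2.093)/0.055
Step 4: t = 0.7386/0.055 = 13.43 min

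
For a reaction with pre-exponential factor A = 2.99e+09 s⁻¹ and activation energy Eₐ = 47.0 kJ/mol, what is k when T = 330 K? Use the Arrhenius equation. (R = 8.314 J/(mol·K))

1.09e+02 s⁻¹

Step 1: Use the Arrhenius equation: k = A × exp(-Eₐ/RT)
Step 2: Convert Eₐ to J/mol: 47.0 kJ/mol = 47000 J/mol
Step 3: Calculate the exponent: -Eₐ/(RT) = -47000/(8.314 × 330) = -17.13065
Step 4: k = 2.99e+09 × exp(-17.13065)
Step 5: k = 2.99e+09 × 3.63290e-08 = 1.0862e+02 s⁻¹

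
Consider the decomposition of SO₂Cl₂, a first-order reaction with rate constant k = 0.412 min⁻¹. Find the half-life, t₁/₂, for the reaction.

1.682 min

Step 1: For a first-order reaction, t₁/₂ = ln(2)/k
Step 2: t₁/₂ = ln(2)/0.412
Step 3: t₁/₂ = 0.6931/0.412 = 1.682 min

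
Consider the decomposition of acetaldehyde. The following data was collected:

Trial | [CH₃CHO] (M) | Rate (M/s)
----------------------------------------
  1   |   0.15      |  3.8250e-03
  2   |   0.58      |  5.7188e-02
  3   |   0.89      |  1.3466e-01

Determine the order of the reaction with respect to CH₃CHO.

second order (2)

Step 1: Compare trials to find order n where rate₂/rate₁ = ([CH₃CHO]₂/[CH₃CHO]₁)^n
Step 2: rate₂/rate₁ = 5.7188e-02/3.8250e-03 = 14.95
Step 3: [CH₃CHO]₂/[CH₃CHO]₁ = 0.58/0.15 = 3.867
Step 4: n = ln(14.95)/ln(3.867) = 2.00 ≈ 2
Step 5: The reaction is second order in CH₃CHO.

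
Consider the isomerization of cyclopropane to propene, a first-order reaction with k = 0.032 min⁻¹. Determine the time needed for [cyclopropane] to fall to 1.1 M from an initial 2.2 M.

21.66 min

Step 1: For first-order: t = ln([cyclopropane]₀/[cyclopropane])/k
Step 2: t = ln(2.2/1.1)/0.032
Step 3: t = ln(2)/0.032
Step 4: t = 0.6931/0.032 = 21.66 min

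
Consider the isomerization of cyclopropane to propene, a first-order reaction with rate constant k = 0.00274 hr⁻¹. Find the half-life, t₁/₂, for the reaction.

253 hr

Step 1: For a first-order reaction, t₁/₂ = ln(2)/k
Step 2: t₁/₂ = ln(2)/0.00274
Step 3: t₁/₂ = 0.6931/0.00274 = 253 hr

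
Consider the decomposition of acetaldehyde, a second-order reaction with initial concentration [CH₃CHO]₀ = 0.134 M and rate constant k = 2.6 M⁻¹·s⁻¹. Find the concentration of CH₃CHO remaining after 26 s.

0.01332 M

Step 1: For a second-order reaction: 1/[CH₃CHO] = 1/[CH₃CHO]₀ + kt
Step 2: 1/[CH₃CHO] = 1/0.134 + 2.6 × 26
Step 3: 1/[CH₃CHO] = 7.463 + 67.6 = 75.06
Step 4: [CH₃CHO] = 1/75.06 = 0.01332 M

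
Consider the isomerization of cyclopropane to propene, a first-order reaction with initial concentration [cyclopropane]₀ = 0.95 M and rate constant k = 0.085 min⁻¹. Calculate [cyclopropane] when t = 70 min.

0.002476 M

Step 1: For a first-order reaction: [cyclopropane] = [cyclopropane]₀ × e^(-kt)
Step 2: [cyclopropane] = 0.95 × e^(-0.085 × 70)
Step 3: [cyclopropane] = 0.95 × e^(-5.95)
Step 4: [cyclopropane] = 0.95 × 0.00260584 = 0.002476 M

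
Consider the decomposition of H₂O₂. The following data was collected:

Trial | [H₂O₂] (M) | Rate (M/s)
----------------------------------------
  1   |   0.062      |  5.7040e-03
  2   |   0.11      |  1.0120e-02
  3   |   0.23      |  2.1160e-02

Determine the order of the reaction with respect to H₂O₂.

first order (1)

Step 1: Compare trials to find order n where rate₂/rate₁ = ([H₂O₂]₂/[H₂O₂]₁)^n
Step 2: rate₂/rate₁ = 1.0120e-02/5.7040e-03 = 1.774
Step 3: [H₂O₂]₂/[H₂O₂]₁ = 0.11/0.062 = 1.774
Step 4: n = ln(1.774)/ln(1.774) = 1.00 ≈ 1
Step 5: The reaction is first order in H₂O₂.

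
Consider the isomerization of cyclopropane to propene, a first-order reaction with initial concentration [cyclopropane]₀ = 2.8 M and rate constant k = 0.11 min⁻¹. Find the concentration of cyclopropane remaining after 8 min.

1.161 M

Step 1: For a first-order reaction: [cyclopropane] = [cyclopropane]₀ × e^(-kt)
Step 2: [cyclopropane] = 2.8 × e^(-0.11 × 8)
Step 3: [cyclopropane] = 2.8 × e^(-0.88)
Step 4: [cyclopropane] = 2.8 × 0.414783 = 1.161 M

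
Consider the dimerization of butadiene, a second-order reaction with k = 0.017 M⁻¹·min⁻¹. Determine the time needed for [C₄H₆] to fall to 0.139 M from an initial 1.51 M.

384.2 min

Step 1: For second-order: t = (1/[C₄H₆] - 1/[C₄H₆]₀)/k
Step 2: t = (1/0.139 - 1/1.51)/0.017
Step 3: t = (7.194 - 0.6623)/0.017
Step 4: t = 6.532/0.017 = 384.2 min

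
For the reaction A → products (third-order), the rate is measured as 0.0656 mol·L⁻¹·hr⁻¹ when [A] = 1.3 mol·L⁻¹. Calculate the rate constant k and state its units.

0.02986 (mol·L⁻¹)⁻²·hr⁻¹

Step 1: rate = k[A]^3, so k = rate / [A]^3.
Step 2: k = 0.0656 / (1.3)^3 = 0.0656 / 2.197.
Step 3: k = 0.02986 (mol·L⁻¹)⁻²·hr⁻¹.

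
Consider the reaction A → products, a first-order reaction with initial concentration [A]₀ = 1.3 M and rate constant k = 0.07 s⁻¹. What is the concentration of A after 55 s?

0.02766 M

Step 1: For a first-order reaction: [A] = [A]₀ × e^(-kt)
Step 2: [A] = 1.3 × e^(-0.07 × 55)
Step 3: [A] = 1.3 × e^(-3.85)
Step 4: [A] = 1.3 × 0.0212797 = 0.02766 M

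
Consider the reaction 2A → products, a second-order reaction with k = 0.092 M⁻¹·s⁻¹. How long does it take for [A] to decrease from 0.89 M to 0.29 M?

25.27 s

Step 1: For second-order: t = (1/[A] - 1/[A]₀)/k
Step 2: t = (1/0.29 - 1/0.89)/0.092
Step 3: t = (3.448 - 1.124)/0.092
Step 4: t = 2.325/0.092 = 25.27 s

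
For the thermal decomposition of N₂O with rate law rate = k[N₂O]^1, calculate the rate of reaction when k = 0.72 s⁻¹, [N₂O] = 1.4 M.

1.008 M/s

Step 1: Identify the rate law: rate = k[N₂O]^1
Step 2: Substitute values: rate = 0.72 × (1.4)^1
Step 3: Calculate: rate = 0.72 × 1.4 = 1.008 M/s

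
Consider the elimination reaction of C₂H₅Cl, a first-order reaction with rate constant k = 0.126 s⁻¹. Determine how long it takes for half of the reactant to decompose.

5.501 s

Step 1: For a first-order reaction, t₁/₂ = ln(2)/k
Step 2: t₁/₂ = ln(2)/0.126
Step 3: t₁/₂ = 0.6931/0.126 = 5.501 s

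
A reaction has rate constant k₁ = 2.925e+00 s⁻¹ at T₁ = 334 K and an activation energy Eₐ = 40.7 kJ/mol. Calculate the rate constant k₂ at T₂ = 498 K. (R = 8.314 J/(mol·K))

3.650e+02 s⁻¹

Step 1: Use the two-temperature Arrhenius form: ln(k₂/k₁) = -Eₐ/R × (1/T₂ - 1/T₁)
Step 2: Convert Eₐ to J/mol: 40.7 kJ/mol = 40700 J/mol
Step 3: 1/T₂ - 1/T₁ = 1/498 - 1/334 = -9.859798e-04 K⁻¹
Step 4: ln(k₂/k₁) = -40700/8.314 × -9.859798e-04 = 4.82672
Step 5: k₂ = k₁ × exp(4.82672) = 2.925e+00 × 1.24801e+02 = 3.650e+02 s⁻¹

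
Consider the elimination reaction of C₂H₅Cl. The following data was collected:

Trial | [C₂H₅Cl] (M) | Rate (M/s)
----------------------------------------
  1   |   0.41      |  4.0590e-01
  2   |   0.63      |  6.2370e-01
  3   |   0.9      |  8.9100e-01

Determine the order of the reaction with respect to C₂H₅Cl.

first order (1)

Step 1: Compare trials to find order n where rate₂/rate₁ = ([C₂H₅Cl]₂/[C₂H₅Cl]₁)^n
Step 2: rate₂/rate₁ = 6.2370e-01/4.0590e-01 = 1.537
Step 3: [C₂H₅Cl]₂/[C₂H₅Cl]₁ = 0.63/0.41 = 1.537
Step 4: n = ln(1.537)/ln(1.537) = 1.00 ≈ 1
Step 5: The reaction is first order in C₂H₅Cl.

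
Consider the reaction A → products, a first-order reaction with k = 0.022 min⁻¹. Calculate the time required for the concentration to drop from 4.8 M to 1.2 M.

63.01 min

Step 1: For first-order: t = ln([A]₀/[A])/k
Step 2: t = ln(4.8/1.2)/0.022
Step 3: t = ln(4)/0.022
Step 4: t = 1.386/0.022 = 63.01 min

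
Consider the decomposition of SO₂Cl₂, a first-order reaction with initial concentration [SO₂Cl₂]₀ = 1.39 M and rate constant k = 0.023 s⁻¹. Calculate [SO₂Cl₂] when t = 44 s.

0.5053 M

Step 1: For a first-order reaction: [SO₂Cl₂] = [SO₂Cl₂]₀ × e^(-kt)
Step 2: [SO₂Cl₂] = 1.39 × e^(-0.023 × 44)
Step 3: [SO₂Cl₂] = 1.39 × e^(-1.012)
Step 4: [SO₂Cl₂] = 1.39 × 0.363491 = 0.5053 M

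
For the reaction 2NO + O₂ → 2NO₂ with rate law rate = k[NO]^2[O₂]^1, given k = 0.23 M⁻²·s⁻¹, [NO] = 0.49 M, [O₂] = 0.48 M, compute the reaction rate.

0.02651 M/s

Step 1: The rate law is rate = k[NO]^2[O₂]^1
Step 2: Substitute: rate = 0.23 × (0.49)^2 × (0.48)^1
Step 3: rate = 0.23 × 0.2401 × 0.48 = 0.026507 M/s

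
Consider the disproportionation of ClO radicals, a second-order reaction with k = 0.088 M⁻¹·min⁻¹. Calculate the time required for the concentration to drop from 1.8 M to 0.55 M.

14.35 min

Step 1: For second-order: t = (1/[ClO] - 1/[ClO]₀)/k
Step 2: t = (1/0.55 - 1/1.8)/0.088
Step 3: t = (1.818 - 0.5556)/0.088
Step 4: t = 1.263/0.088 = 14.35 min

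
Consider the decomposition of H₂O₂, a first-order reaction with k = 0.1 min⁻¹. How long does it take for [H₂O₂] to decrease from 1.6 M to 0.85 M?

6.325 min

Step 1: For first-order: t = ln([H₂O₂]₀/[H₂O₂])/k
Step 2: t = ln(1.6/0.85)/0.1
Step 3: t = ln(1.882)/0.1
Step 4: t = 0.6325/0.1 = 6.325 min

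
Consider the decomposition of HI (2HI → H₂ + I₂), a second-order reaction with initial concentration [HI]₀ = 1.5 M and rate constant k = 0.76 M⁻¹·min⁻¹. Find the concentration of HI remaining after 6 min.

0.1913 M

Step 1: For a second-order reaction: 1/[HI] = 1/[HI]₀ + kt
Step 2: 1/[HI] = 1/1.5 + 0.76 × 6
Step 3: 1/[HI] = 0.6667 + 4.56 = 5.227
Step 4: [HI] = 1/5.227 = 0.1913 M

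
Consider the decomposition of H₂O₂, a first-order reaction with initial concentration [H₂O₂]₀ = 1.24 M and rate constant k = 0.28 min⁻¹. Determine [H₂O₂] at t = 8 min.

0.132 M

Step 1: For a first-order reaction: [H₂O₂] = [H₂O₂]₀ × e^(-kt)
Step 2: [H₂O₂] = 1.24 × e^(-0.28 × 8)
Step 3: [H₂O₂] = 1.24 × e^(-2.24)
Step 4: [H₂O₂] = 1.24 × 0.106459 = 0.132 M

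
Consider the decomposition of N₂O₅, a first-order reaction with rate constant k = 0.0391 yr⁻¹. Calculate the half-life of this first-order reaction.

17.73 yr

Step 1: For a first-order reaction, t₁/₂ = ln(2)/k
Step 2: t₁/₂ = ln(2)/0.0391
Step 3: t₁/₂ = 0.6931/0.0391 = 17.73 yr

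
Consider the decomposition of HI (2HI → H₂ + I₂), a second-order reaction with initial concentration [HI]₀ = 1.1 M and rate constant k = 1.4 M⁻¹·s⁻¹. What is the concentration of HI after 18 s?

0.0383 M

Step 1: For a second-order reaction: 1/[HI] = 1/[HI]₀ + kt
Step 2: 1/[HI] = 1/1.1 + 1.4 × 18
Step 3: 1/[HI] = 0.9091 + 25.2 = 26.11
Step 4: [HI] = 1/26.11 = 0.0383 M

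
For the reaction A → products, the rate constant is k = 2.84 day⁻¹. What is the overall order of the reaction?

first order (1)

Step 1: The units of k for an nth-order reaction are (concentration)^(1-n)·(time)⁻¹.
Step 2: Here k has units day⁻¹, so the concentration exponent is 0.
Step 3: 1 - n = 0 ⇒ n = 1. The reaction is first order.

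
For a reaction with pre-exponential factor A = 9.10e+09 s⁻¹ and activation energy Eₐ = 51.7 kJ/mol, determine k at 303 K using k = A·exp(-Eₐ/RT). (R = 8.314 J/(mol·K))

1.11e+01 s⁻¹

Step 1: Use the Arrhenius equation: k = A × exp(-Eₐ/RT)
Step 2: Convert Eₐ to J/mol: 51.7 kJ/mol = 51700 J/mol
Step 3: Calculate the exponent: -Eₐ/(RT) = -51700/(8.314 × 303) = -20.52286
Step 4: k = 9.10e+09 × exp(-20.52286)
Step 5: k = 9.10e+09 × 1.22190e-09 = 1.1119e+01 s⁻¹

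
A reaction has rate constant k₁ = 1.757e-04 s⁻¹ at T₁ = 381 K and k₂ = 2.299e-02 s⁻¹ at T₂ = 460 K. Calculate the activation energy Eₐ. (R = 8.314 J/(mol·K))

89.9 kJ/mol

Step 1: Use the two-temperature Arrhenius form: ln(k₂/k₁) = -Eₐ/R × (1/T₂ - 1/T₁)
Step 2: ln(k₂/k₁) = ln(2.299e-02/1.757e-04) = ln(130.848) = 4.87404
Step 3: 1/T₂ - 1/T₁ = 1/460 - 1/381 = -4.507589e-04 K⁻¹
Step 4: Eₐ = -R × ln(k₂/k₁) / (1/T₂ - 1/T₁) = -8.314 × 4.87404 / -4.507589e-04
Step 5: Eₐ = 8.9899e+04 J/mol = 89.9 kJ/mol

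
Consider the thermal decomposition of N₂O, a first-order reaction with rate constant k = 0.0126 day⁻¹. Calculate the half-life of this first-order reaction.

55.01 day

Step 1: For a first-order reaction, t₁/₂ = ln(2)/k
Step 2: t₁/₂ = ln(2)/0.0126
Step 3: t₁/₂ = 0.6931/0.0126 = 55.01 day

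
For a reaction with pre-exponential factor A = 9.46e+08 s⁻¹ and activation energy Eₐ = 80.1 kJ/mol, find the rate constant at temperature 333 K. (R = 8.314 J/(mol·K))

2.58e-04 s⁻¹

Step 1: Use the Arrhenius equation: k = A × exp(-Eₐ/RT)
Step 2: Convert Eₐ to J/mol: 80.1 kJ/mol = 80100 J/mol
Step 3: Calculate the exponent: -Eₐ/(RT) = -80100/(8.314 × 333) = -28.93199
Step 4: k = 9.46e+08 × exp(-28.93199)
Step 5: k = 9.46e+08 × 2.72268e-13 = 2.5757e-04 s⁻¹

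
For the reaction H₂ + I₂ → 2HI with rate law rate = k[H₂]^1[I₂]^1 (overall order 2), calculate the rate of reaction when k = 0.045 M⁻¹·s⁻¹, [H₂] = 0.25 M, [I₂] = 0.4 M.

0.0045 M/s

Step 1: The rate law is rate = k[H₂]^1[I₂]^1, overall order = 1+1 = 2
Step 2: Substitute values: rate = 0.045 × (0.25)^1 × (0.4)^1
Step 3: rate = 0.045 × 0.25 × 0.4 = 0.0045 M/s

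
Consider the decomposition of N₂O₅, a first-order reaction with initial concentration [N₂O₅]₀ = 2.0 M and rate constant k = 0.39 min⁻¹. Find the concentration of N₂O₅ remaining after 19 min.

0.00121 M

Step 1: For a first-order reaction: [N₂O₅] = [N₂O₅]₀ × e^(-kt)
Step 2: [N₂O₅] = 2.0 × e^(-0.39 × 19)
Step 3: [N₂O₅] = 2.0 × e^(-7.41)
Step 4: [N₂O₅] = 2.0 × 0.000605171 = 0.00121 M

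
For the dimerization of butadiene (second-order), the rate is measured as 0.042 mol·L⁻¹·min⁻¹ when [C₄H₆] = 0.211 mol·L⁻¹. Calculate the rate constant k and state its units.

0.9434 (mol·L⁻¹)⁻¹·min⁻¹

Step 1: rate = k[C₄H₆]^2, so k = rate / [C₄H₆]^2.
Step 2: k = 0.042 / (0.211)^2 = 0.042 / 0.04452.
Step 3: k = 0.9434 (mol·L⁻¹)⁻¹·min⁻¹.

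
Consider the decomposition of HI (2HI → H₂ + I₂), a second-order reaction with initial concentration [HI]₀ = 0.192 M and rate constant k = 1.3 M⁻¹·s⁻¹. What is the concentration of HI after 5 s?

0.08541 M

Step 1: For a second-order reaction: 1/[HI] = 1/[HI]₀ + kt
Step 2: 1/[HI] = 1/0.192 + 1.3 × 5
Step 3: 1/[HI] = 5.208 + 6.5 = 11.71
Step 4: [HI] = 1/11.71 = 0.08541 M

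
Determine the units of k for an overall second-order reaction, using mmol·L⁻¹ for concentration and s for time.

(mmol·L⁻¹)⁻¹·s⁻¹

Step 1: For overall order n, rate = k × (concentration)^n.
Step 2: Rate has units mmol·L⁻¹·s⁻¹; concentration term has units (mmol·L⁻¹)^2.
Step 3: k = rate / (concentration)^n, so units of k = (mmol·L⁻¹)^(1-2)·s⁻¹ = (mmol·L⁻¹)⁻¹·s⁻¹.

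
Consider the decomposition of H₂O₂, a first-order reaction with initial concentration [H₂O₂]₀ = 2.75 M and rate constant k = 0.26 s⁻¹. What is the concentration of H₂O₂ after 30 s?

0.001127 M

Step 1: For a first-order reaction: [H₂O₂] = [H₂O₂]₀ × e^(-kt)
Step 2: [H₂O₂] = 2.75 × e^(-0.26 × 30)
Step 3: [H₂O₂] = 2.75 × e^(-7.8)
Step 4: [H₂O₂] = 2.75 × 0.000409735 = 0.001127 M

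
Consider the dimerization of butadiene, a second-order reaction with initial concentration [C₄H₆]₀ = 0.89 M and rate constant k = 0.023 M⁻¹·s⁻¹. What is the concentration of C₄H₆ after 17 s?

0.6602 M

Step 1: For a second-order reaction: 1/[C₄H₆] = 1/[C₄H₆]₀ + kt
Step 2: 1/[C₄H₆] = 1/0.89 + 0.023 × 17
Step 3: 1/[C₄H₆] = 1.124 + 0.391 = 1.515
Step 4: [C₄H₆] = 1/1.515 = 0.6602 M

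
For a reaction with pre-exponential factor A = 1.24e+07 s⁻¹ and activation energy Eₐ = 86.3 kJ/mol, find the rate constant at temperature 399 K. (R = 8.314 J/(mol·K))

6.24e-05 s⁻¹

Step 1: Use the Arrhenius equation: k = A × exp(-Eₐ/RT)
Step 2: Convert Eₐ to J/mol: 86.3 kJ/mol = 86300 J/mol
Step 3: Calculate the exponent: -Eₐ/(RT) = -86300/(8.314 × 399) = -26.01524
Step 4: k = 1.24e+07 × exp(-26.01524)
Step 5: k = 1.24e+07 × 5.03182e-12 = 6.2395e-05 s⁻¹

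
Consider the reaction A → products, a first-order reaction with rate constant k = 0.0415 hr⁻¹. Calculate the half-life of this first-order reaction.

16.7 hr

Step 1: For a first-order reaction, t₁/₂ = ln(2)/k
Step 2: t₁/₂ = ln(2)/0.0415
Step 3: t₁/₂ = 0.6931/0.0415 = 16.7 hr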